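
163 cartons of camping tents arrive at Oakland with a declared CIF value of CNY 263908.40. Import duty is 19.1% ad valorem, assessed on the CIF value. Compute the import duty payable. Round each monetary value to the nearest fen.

Import duty: CNY 50406.50

Import duty = 263908.40 × 19.1% = 50406.50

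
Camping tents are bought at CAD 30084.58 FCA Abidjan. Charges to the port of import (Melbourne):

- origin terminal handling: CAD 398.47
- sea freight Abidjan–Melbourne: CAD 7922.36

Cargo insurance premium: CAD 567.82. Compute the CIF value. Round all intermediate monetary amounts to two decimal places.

CIF value: CAD 38973.23

CIF = FCA price + pre-shipment costs + freight + insurance
CIF = 30084.58 + 398.47 + 7922.36 + 567.82 = 38973.23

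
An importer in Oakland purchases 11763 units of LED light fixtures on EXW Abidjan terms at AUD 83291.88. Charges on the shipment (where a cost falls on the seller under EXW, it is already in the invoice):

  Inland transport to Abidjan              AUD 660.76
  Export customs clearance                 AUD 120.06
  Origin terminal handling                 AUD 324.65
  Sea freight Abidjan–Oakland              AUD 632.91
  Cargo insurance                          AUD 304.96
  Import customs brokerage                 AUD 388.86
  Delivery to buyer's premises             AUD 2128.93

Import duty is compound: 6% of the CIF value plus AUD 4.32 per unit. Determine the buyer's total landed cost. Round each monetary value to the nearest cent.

EXW: the seller makes goods available at their premises; the buyer bears all onward costs.
CIF value = EXW price + inland to port + export clearance + origin terminal + freight + insurance = 83291.88 + 660.76 + 120.06 + 324.65 + 632.91 + 304.96 = 85335.22
Ad valorem component: 85335.22 × 6% = 5120.11
Specific component: 11763 × 4.32 = 50816.16
Import duty = 5120.11 + 50816.16 = 55936.27
Buyer bears: inland to port 660.76 + export clearance 120.06 + origin terminal 324.65 + freight 632.91 + insurance 304.96 + brokerage 388.86 + delivery 2128.93 + duty 55936.27 = 60497.40
Landed cost = invoice 83291.88 + 60497.40 = 143789.28

Total landed cost: AUD 143789.28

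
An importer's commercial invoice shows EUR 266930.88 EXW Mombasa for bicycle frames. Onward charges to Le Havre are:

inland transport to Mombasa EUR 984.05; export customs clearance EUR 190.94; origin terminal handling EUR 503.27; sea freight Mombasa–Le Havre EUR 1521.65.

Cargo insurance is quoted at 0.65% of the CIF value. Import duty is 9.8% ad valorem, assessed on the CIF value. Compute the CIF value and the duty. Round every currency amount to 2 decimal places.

CIF value: EUR 271898.13; import duty: EUR 26646.02

Let C be the CIF value. C = EXW price + pre-shipment costs + freight + 0.65% × C
C − 0.65% × C = 266930.88 + 984.05 + 190.94 + 503.27 + 1521.65
0.9935 × C = 270130.79
C = 270130.79 / 0.9935 = 271898.13
Insurance premium = 0.65% × 271898.13 = 1767.34
Import duty = 271898.13 × 9.8% = 26646.02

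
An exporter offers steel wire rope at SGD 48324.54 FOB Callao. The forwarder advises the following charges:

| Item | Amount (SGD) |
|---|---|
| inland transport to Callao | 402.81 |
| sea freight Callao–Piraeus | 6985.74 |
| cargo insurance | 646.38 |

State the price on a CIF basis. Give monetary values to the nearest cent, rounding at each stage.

Not relevant to the conversion: inland to port — on the seller under both FOB and CIF; already in the FOB price and stays in the CIF price.
From FOB to CIF, the seller additionally bears: freight, insurance.
CIF price = 48324.54 + 6985.74 + 646.38 = 55956.66

CIF price: SGD 55956.66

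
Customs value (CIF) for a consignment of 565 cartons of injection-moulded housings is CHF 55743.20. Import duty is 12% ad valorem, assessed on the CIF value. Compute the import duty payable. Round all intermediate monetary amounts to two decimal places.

Import duty: CHF 6689.18

Import duty = 55743.20 × 12% = 6689.18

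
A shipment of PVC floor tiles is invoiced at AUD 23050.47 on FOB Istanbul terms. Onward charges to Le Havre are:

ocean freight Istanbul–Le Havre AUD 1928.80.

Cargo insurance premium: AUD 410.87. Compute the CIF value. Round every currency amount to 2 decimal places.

CIF value: AUD 25390.14

CIF = FOB price + freight + insurance
CIF = 23050.47 + 1928.80 + 410.87 = 25390.14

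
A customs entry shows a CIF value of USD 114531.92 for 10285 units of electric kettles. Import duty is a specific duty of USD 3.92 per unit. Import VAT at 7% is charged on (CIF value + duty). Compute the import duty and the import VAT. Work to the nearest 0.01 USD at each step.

Import duty: USD 40317.20; import VAT: USD 10839.44

Import duty = 10285 × 3.92 = 40317.20
VAT base = CIF + duty = 114531.92 + 40317.20 = 154849.12
Import VAT = 154849.12 × 7% = 10839.44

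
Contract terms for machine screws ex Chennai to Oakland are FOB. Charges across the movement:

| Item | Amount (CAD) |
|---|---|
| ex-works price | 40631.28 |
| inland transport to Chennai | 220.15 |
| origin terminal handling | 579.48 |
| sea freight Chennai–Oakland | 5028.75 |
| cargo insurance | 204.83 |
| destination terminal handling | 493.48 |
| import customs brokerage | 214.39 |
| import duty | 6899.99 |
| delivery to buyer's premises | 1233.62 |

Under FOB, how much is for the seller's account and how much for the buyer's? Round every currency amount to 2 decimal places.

FOB: the seller bears costs until goods are on board at the origin port; the buyer bears freight, insurance and all costs thereafter.
Seller's account: goods 40631.28 + inland to port 220.15 + origin terminal 579.48 = 41430.91
Buyer's account: freight 5028.75 + insurance 204.83 + destination terminal 493.48 + brokerage 214.39 + duty 6899.99 + delivery 1233.62 = 14075.06

Seller: CAD 41430.91; buyer: CAD 14075.06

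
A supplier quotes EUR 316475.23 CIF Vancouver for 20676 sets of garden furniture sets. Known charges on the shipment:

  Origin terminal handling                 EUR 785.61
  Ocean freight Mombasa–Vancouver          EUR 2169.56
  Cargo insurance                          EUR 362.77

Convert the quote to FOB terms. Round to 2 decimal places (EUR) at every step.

Not relevant to the conversion: origin terminal — on the seller under both CIF and FOB; already in the CIF price and stays in the FOB price.
From CIF to FOB, the seller no longer bears: freight, insurance.
FOB price = 316475.23 − 2169.56 − 362.77 = 313942.90

FOB price: EUR 313942.90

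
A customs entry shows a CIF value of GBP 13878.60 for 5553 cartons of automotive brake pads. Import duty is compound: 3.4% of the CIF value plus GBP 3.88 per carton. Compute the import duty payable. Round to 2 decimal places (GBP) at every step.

Import duty: GBP 22017.51

Ad valorem component: 13878.60 × 3.4% = 471.87
Specific component: 5553 × 3.88 = 21545.64
Import duty = 471.87 + 21545.64 = 22017.51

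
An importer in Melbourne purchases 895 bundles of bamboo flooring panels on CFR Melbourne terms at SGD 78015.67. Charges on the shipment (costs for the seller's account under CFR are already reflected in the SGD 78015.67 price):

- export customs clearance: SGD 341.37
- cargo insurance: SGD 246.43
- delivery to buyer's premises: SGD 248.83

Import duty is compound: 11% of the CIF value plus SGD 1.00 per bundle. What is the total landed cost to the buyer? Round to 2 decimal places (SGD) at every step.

CFR: the seller pays costs through ocean freight to the destination port, but not insurance.
Already in the invoice (seller's account under CFR): export clearance — exclude.
CIF value = CFR price + insurance = 78015.67 + 246.43 = 78262.10
Ad valorem component: 78262.10 × 11% = 8608.83
Specific component: 895 × 1.00 = 895.00
Import duty = 8608.83 + 895.00 = 9503.83
Buyer bears: insurance 246.43 + delivery 248.83 + duty 9503.83 = 9999.09
Landed cost = invoice 78015.67 + 9999.09 = 88014.76

Total landed cost: SGD 88014.76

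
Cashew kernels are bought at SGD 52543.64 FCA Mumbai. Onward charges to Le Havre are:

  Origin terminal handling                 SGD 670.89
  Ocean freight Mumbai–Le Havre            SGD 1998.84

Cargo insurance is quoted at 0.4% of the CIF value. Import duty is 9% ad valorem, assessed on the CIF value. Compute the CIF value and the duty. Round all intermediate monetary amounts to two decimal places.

Let C be the CIF value. C = FCA price + pre-shipment costs + freight + 0.4% × C
C − 0.4% × C = 52543.64 + 670.89 + 1998.84
0.996 × C = 55213.37
C = 55213.37 / 0.996 = 55435.11
Insurance premium = 0.4% × 55435.11 = 221.74
Import duty = 55435.11 × 9% = 4989.16

CIF value: SGD 55435.11; import duty: SGD 4989.16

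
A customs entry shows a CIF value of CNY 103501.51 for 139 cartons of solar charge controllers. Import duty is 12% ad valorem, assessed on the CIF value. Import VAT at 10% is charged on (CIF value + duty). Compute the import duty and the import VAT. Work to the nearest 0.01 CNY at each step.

Import duty = 103501.51 × 12% = 12420.18
VAT base = CIF + duty = 103501.51 + 12420.18 = 115921.69
Import VAT = 115921.69 × 10% = 11592.17

Import duty: CNY 12420.18; import VAT: CNY 11592.17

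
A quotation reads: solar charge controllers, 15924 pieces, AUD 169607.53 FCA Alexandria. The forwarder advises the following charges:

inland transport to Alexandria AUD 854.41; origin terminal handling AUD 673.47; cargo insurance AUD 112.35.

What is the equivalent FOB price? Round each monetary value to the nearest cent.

FOB price: AUD 170281.00

Not relevant to the conversion: inland to port — on the seller under both FCA and FOB; already in the FCA price and stays in the FOB price. insurance — on the buyer under both terms; not part of either seller's price.
From FCA to FOB, the seller additionally bears: origin terminal.
FOB price = 169607.53 + 673.47 = 170281.00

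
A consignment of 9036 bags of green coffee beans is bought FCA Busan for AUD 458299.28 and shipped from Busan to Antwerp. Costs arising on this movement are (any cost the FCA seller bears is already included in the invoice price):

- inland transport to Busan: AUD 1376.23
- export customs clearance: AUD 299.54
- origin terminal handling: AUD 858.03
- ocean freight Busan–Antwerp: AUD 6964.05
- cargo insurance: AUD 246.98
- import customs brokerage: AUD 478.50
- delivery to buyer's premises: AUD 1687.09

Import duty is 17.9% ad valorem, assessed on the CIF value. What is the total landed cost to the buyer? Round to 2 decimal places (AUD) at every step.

Total landed cost: AUD 552013.86

FCA: the seller delivers export-cleared goods to the carrier; the buyer bears costs from that point.
Already in the invoice (seller's account under FCA): inland to port, export clearance — exclude.
CIF value = FCA price + origin terminal + freight + insurance = 458299.28 + 858.03 + 6964.05 + 246.98 = 466368.34
Import duty = 466368.34 × 17.9% = 83479.93
Buyer bears: origin terminal 858.03 + freight 6964.05 + insurance 246.98 + brokerage 478.50 + delivery 1687.09 + duty 83479.93 = 93714.58
Landed cost = invoice 458299.28 + 93714.58 = 552013.86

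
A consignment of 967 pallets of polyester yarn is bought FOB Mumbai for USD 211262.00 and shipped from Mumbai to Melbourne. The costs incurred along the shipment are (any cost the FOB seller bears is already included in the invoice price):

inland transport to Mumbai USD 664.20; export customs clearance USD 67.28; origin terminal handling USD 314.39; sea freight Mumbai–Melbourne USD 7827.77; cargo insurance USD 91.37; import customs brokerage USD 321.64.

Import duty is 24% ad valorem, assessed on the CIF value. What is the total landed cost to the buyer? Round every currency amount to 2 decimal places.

FOB: the seller bears costs until goods are on board at the origin port; the buyer bears freight, insurance and all costs thereafter.
Already in the invoice (seller's account under FOB): inland to port, export clearance, origin terminal — exclude.
CIF value = FOB price + freight + insurance = 211262.00 + 7827.77 + 91.37 = 219181.14
Import duty = 219181.14 × 24% = 52603.47
Buyer bears: freight 7827.77 + insurance 91.37 + brokerage 321.64 + duty 52603.47 = 60844.25
Landed cost = invoice 211262.00 + 60844.25 = 272106.25

Total landed cost: USD 272106.25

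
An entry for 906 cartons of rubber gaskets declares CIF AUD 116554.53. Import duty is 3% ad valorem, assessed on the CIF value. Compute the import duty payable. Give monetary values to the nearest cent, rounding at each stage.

Import duty: AUD 3496.64

Import duty = 116554.53 × 3% = 3496.64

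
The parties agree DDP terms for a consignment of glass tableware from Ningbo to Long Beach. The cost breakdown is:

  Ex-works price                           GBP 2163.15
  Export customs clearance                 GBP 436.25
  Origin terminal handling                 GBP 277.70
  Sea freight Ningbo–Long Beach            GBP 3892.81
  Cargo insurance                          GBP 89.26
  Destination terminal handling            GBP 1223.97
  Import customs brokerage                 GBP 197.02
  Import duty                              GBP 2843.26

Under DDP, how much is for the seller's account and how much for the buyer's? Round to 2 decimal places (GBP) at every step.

Seller: GBP 11123.42; buyer: GBP 0.00

DDP: the seller bears all costs including import duty.
Seller's account: goods 2163.15 + export clearance 436.25 + origin terminal 277.70 + freight 3892.81 + insurance 89.26 + destination terminal 1223.97 + brokerage 197.02 + duty 2843.26 = 11123.42
Buyer's account: 0.00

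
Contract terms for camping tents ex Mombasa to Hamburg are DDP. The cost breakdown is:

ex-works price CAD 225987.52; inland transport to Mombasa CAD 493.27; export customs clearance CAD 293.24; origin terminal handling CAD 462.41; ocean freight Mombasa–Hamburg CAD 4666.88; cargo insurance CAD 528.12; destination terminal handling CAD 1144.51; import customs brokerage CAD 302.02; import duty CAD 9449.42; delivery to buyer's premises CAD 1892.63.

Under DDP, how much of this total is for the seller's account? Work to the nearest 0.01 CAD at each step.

Seller's account: CAD 245220.02

DDP: the seller bears all costs including import duty.
Seller's account: goods 225987.52 + inland to port 493.27 + export clearance 293.24 + origin terminal 462.41 + freight 4666.88 + insurance 528.12 + destination terminal 1144.51 + brokerage 302.02 + duty 9449.42 + delivery 1892.63 = 245220.02
Buyer's account: 0.00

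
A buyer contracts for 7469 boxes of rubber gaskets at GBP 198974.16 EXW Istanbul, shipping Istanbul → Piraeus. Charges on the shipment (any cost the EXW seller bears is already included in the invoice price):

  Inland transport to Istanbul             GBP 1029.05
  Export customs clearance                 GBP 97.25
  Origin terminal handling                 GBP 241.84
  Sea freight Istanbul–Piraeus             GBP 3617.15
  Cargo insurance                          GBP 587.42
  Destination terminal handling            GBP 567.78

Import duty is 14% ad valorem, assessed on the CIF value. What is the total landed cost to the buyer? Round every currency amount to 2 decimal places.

Total landed cost: GBP 233751.21

EXW: the seller makes goods available at their premises; the buyer bears all onward costs.
CIF value = EXW price + inland to port + export clearance + origin terminal + freight + insurance = 198974.16 + 1029.05 + 97.25 + 241.84 + 3617.15 + 587.42 = 204546.87
Import duty = 204546.87 × 14% = 28636.56
Buyer bears: inland to port 1029.05 + export clearance 97.25 + origin terminal 241.84 + freight 3617.15 + insurance 587.42 + destination terminal 567.78 + duty 28636.56 = 34777.05
Landed cost = invoice 198974.16 + 34777.05 = 233751.21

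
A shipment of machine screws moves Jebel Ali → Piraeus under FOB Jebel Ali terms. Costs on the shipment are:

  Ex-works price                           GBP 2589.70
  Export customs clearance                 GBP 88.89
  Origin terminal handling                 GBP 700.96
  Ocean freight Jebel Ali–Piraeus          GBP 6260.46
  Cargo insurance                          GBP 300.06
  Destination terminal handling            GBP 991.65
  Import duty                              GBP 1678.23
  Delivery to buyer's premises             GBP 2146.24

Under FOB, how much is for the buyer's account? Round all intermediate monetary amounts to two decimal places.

Buyer's account: GBP 11376.64

FOB: the seller bears costs until goods are on board at the origin port; the buyer bears freight, insurance and all costs thereafter.
Seller's account: goods 2589.70 + export clearance 88.89 + origin terminal 700.96 = 3379.55
Buyer's account: freight 6260.46 + insurance 300.06 + destination terminal 991.65 + duty 1678.23 + delivery 2146.24 = 11376.64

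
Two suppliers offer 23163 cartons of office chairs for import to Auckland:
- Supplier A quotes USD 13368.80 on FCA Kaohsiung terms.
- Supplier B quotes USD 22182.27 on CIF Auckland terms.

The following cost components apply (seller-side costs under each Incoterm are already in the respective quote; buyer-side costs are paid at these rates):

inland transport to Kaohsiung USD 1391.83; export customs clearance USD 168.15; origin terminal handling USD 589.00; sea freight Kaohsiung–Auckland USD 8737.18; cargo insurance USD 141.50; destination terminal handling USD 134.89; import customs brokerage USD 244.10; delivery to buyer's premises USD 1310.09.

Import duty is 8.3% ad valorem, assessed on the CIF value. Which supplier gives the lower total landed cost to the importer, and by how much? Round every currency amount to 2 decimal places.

Supplier A (FCA):
CIF value = FCA price + origin terminal + freight + insurance = 13368.80 + 589.00 + 8737.18 + 141.50 = 22836.48
Import duty = 22836.48 × 8.3% = 1895.43
Buyer bears (A): 589.00 + 8737.18 + 141.50 + 134.89 + 244.10 + 1310.09 = 11156.76
Landed cost (A) = invoice 13368.80 + 11156.76 + duty 1895.43 = 26420.99
Supplier B (CIF):
The CIF price already equals the CIF value: 22182.27
Import duty = 22182.27 × 8.3% = 1841.13
Buyer bears (B): 134.89 + 244.10 + 1310.09 = 1689.08
Landed cost (B) = invoice 22182.27 + 1689.08 + duty 1841.13 = 25712.48
Difference = |26420.99 − 25712.48| = 708.51

Supplier B is cheaper by USD 708.51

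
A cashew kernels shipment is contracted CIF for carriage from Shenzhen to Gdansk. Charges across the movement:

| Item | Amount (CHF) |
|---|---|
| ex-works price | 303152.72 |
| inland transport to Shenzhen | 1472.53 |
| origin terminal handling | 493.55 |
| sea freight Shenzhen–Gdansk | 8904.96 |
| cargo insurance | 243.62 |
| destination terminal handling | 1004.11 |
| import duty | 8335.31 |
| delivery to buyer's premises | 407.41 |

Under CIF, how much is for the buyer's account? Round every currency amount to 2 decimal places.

CIF: the seller pays costs through ocean freight and marine insurance to the destination port.
Seller's account: goods 303152.72 + inland to port 1472.53 + origin terminal 493.55 + freight 8904.96 + insurance 243.62 = 314267.38
Buyer's account: destination terminal 1004.11 + duty 8335.31 + delivery 407.41 = 9746.83

Buyer's account: CHF 9746.83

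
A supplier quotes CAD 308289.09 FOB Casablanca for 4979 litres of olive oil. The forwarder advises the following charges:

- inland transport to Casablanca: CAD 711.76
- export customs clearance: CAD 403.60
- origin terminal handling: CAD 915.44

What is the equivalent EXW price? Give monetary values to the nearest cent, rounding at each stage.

EXW price: CAD 306258.29

From FOB to EXW, the seller no longer bears: inland to port, export clearance, origin terminal.
EXW price = 308289.09 − 711.76 − 403.60 − 915.44 = 306258.29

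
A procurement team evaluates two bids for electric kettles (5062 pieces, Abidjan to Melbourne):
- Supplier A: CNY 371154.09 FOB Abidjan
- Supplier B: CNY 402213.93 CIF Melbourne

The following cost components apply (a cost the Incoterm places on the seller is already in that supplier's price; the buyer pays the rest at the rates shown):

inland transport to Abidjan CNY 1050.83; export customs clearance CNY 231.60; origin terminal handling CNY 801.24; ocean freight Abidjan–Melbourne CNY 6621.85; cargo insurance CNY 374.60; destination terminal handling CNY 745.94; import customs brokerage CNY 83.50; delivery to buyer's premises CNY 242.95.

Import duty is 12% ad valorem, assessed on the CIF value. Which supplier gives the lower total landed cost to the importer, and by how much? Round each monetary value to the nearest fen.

Supplier A (FOB):
CIF value = FOB price + freight + insurance = 371154.09 + 6621.85 + 374.60 = 378150.54
Import duty = 378150.54 × 12% = 45378.06
Buyer bears (A): 6621.85 + 374.60 + 745.94 + 83.50 + 242.95 = 8068.84
Landed cost (A) = invoice 371154.09 + 8068.84 + duty 45378.06 = 424600.99
Supplier B (CIF):
The CIF price already equals the CIF value: 402213.93
Import duty = 402213.93 × 12% = 48265.67
Buyer bears (B): 745.94 + 83.50 + 242.95 = 1072.39
Landed cost (B) = invoice 402213.93 + 1072.39 + duty 48265.67 = 451551.99
Difference = |424600.99 − 451551.99| = 26951.00

Supplier A is cheaper by CNY 26951.00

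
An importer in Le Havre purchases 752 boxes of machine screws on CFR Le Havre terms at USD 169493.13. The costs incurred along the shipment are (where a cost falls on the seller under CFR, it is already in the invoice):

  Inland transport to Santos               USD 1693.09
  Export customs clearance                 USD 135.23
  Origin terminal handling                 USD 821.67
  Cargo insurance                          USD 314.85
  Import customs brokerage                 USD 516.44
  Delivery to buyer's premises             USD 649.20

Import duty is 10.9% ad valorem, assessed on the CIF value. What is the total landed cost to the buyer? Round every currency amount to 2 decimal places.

Total landed cost: USD 189482.69

CFR: the seller pays costs through ocean freight to the destination port, but not insurance.
Already in the invoice (seller's account under CFR): inland to port, export clearance, origin terminal — exclude.
CIF value = CFR price + insurance = 169493.13 + 314.85 = 169807.98
Import duty = 169807.98 × 10.9% = 18509.07
Buyer bears: insurance 314.85 + brokerage 516.44 + delivery 649.20 + duty 18509.07 = 19989.56
Landed cost = invoice 169493.13 + 19989.56 = 189482.69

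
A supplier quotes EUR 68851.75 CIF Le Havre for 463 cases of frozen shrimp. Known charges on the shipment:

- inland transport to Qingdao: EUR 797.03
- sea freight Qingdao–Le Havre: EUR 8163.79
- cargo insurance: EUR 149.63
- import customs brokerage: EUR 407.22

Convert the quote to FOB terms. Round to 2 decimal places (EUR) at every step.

Not relevant to the conversion: inland to port — on the seller under both CIF and FOB; already in the CIF price and stays in the FOB price. brokerage — on the buyer under both terms; not part of either seller's price.
From CIF to FOB, the seller no longer bears: freight, insurance.
FOB price = 68851.75 − 8163.79 − 149.63 = 60538.33

FOB price: EUR 60538.33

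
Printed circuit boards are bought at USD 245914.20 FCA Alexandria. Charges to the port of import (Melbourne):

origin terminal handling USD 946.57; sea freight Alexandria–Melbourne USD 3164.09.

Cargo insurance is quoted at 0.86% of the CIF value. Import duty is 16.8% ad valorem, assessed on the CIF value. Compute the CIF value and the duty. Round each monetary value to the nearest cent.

Let C be the CIF value. C = FCA price + pre-shipment costs + freight + 0.86% × C
C − 0.86% × C = 245914.20 + 946.57 + 3164.09
0.9914 × C = 250024.86
C = 250024.86 / 0.9914 = 252193.73
Insurance premium = 0.86% × 252193.73 = 2168.87
Import duty = 252193.73 × 16.8% = 42368.55

CIF value: USD 252193.73; import duty: USD 42368.55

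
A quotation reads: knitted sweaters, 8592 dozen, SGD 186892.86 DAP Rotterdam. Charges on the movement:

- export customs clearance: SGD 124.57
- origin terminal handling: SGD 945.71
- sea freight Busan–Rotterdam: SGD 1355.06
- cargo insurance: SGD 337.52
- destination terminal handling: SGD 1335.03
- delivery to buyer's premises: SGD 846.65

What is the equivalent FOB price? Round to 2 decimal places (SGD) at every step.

FOB price: SGD 183018.60

Not relevant to the conversion: origin terminal, export clearance — on the seller under both DAP and FOB; already in the DAP price and stays in the FOB price.
From DAP to FOB, the seller no longer bears: freight, insurance, destination terminal, delivery.
FOB price = 186892.86 − 1355.06 − 337.52 − 1335.03 − 846.65 = 183018.60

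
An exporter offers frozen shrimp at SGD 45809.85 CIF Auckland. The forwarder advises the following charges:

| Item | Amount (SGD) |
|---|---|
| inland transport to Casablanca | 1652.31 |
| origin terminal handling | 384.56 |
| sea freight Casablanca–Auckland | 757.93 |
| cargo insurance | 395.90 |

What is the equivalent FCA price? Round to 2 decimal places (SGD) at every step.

Not relevant to the conversion: inland to port — on the seller under both CIF and FCA; already in the CIF price and stays in the FCA price.
From CIF to FCA, the seller no longer bears: origin terminal, freight, insurance.
FCA price = 45809.85 − 384.56 − 757.93 − 395.90 = 44271.46

FCA price: SGD 44271.46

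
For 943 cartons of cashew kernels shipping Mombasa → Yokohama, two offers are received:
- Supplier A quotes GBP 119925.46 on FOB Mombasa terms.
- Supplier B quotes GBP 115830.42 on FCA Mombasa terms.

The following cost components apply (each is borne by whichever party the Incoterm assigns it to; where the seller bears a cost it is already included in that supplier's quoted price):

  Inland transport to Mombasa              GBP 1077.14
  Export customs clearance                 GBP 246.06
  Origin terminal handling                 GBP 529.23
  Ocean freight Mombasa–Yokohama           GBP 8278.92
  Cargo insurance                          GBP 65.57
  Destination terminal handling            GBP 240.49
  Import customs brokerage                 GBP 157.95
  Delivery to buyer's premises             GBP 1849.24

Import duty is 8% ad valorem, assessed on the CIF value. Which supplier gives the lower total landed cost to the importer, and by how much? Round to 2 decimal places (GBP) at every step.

Supplier A (FOB):
CIF value = FOB price + freight + insurance = 119925.46 + 8278.92 + 65.57 = 128269.95
Import duty = 128269.95 × 8% = 10261.60
Buyer bears (A): 8278.92 + 65.57 + 240.49 + 157.95 + 1849.24 = 10592.17
Landed cost (A) = invoice 119925.46 + 10592.17 + duty 10261.60 = 140779.23
Supplier B (FCA):
CIF value = FCA price + origin terminal + freight + insurance = 115830.42 + 529.23 + 8278.92 + 65.57 = 124704.14
Import duty = 124704.14 × 8% = 9976.33
Buyer bears (B): 529.23 + 8278.92 + 65.57 + 240.49 + 157.95 + 1849.24 = 11121.40
Landed cost (B) = invoice 115830.42 + 11121.40 + duty 9976.33 = 136928.15
Difference = |140779.23 − 136928.15| = 3851.08

Supplier B is cheaper by GBP 3851.08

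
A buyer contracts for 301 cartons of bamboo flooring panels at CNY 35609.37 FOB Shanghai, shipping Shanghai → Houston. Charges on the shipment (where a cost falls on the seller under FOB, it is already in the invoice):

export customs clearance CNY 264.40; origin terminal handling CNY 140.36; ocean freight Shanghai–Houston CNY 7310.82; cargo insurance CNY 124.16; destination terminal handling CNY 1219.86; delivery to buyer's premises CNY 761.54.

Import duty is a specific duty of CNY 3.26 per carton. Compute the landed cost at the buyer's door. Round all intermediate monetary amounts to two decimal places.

FOB: the seller bears costs until goods are on board at the origin port; the buyer bears freight, insurance and all costs thereafter.
Already in the invoice (seller's account under FOB): export clearance, origin terminal — exclude.
CIF value = FOB price + freight + insurance = 35609.37 + 7310.82 + 124.16 = 43044.35
Import duty = 301 × 3.26 = 981.26
Buyer bears: freight 7310.82 + insurance 124.16 + destination terminal 1219.86 + delivery 761.54 + duty 981.26 = 10397.64
Landed cost = invoice 35609.37 + 10397.64 = 46007.01

Total landed cost: CNY 46007.01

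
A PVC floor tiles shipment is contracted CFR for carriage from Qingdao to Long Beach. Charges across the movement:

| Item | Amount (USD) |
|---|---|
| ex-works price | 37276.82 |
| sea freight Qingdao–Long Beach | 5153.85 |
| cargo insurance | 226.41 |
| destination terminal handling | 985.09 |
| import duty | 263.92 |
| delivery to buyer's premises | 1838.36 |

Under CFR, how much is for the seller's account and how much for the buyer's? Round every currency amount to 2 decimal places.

Seller: USD 42430.67; buyer: USD 3313.78

CFR: the seller pays costs through ocean freight to the destination port, but not insurance.
Seller's account: goods 37276.82 + freight 5153.85 = 42430.67
Buyer's account: insurance 226.41 + destination terminal 985.09 + duty 263.92 + delivery 1838.36 = 3313.78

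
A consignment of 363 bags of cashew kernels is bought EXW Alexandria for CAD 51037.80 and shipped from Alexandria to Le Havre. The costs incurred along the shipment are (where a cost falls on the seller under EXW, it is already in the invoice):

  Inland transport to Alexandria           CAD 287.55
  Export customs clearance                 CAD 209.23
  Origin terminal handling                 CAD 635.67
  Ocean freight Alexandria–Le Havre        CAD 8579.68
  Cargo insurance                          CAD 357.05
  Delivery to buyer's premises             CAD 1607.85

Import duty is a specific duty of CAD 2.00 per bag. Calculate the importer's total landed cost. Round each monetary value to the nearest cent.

EXW: the seller makes goods available at their premises; the buyer bears all onward costs.
CIF value = EXW price + inland to port + export clearance + origin terminal + freight + insurance = 51037.80 + 287.55 + 209.23 + 635.67 + 8579.68 + 357.05 = 61106.98
Import duty = 363 × 2.00 = 726.00
Buyer bears: inland to port 287.55 + export clearance 209.23 + origin terminal 635.67 + freight 8579.68 + insurance 357.05 + delivery 1607.85 + duty 726.00 = 12403.03
Landed cost = invoice 51037.80 + 12403.03 = 63440.83

Total landed cost: CAD 63440.83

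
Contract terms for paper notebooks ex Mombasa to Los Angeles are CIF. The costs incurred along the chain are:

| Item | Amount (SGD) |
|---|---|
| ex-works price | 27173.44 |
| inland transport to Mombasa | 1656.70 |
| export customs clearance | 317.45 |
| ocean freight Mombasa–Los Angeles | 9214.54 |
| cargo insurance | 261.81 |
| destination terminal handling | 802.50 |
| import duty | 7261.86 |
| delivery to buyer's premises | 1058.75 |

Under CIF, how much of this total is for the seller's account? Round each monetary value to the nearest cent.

CIF: the seller pays costs through ocean freight and marine insurance to the destination port.
Seller's account: goods 27173.44 + inland to port 1656.70 + export clearance 317.45 + freight 9214.54 + insurance 261.81 = 38623.94
Buyer's account: destination terminal 802.50 + duty 7261.86 + delivery 1058.75 = 9123.11

Seller's account: SGD 38623.94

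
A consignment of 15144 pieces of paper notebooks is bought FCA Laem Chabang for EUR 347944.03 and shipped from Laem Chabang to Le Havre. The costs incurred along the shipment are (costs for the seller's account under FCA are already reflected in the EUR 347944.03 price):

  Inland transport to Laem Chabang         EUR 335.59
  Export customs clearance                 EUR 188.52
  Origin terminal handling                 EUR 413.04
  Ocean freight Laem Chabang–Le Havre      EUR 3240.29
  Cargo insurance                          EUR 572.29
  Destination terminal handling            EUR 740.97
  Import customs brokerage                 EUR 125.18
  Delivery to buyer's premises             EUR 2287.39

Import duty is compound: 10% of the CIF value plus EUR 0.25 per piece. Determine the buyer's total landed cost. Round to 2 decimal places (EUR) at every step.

FCA: the seller delivers export-cleared goods to the carrier; the buyer bears costs from that point.
Already in the invoice (seller's account under FCA): inland to port, export clearance — exclude.
CIF value = FCA price + origin terminal + freight + insurance = 347944.03 + 413.04 + 3240.29 + 572.29 = 352169.65
Ad valorem component: 352169.65 × 10% = 35216.97
Specific component: 15144 × 0.25 = 3786.00
Import duty = 35216.97 + 3786.00 = 39002.97
Buyer bears: origin terminal 413.04 + freight 3240.29 + insurance 572.29 + destination terminal 740.97 + brokerage 125.18 + delivery 2287.39 + duty 39002.97 = 46382.13
Landed cost = invoice 347944.03 + 46382.13 = 394326.16

Total landed cost: EUR 394326.16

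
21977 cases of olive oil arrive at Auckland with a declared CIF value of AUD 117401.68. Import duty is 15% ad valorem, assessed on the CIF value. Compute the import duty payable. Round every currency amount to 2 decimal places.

Import duty = 117401.68 × 15% = 17610.25

Import duty: AUD 17610.25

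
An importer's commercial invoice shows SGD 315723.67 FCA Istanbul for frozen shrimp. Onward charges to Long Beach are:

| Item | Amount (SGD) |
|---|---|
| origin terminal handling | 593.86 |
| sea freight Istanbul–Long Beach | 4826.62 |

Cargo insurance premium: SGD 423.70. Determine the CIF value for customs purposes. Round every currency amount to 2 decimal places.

CIF value: SGD 321567.85

CIF = FCA price + pre-shipment costs + freight + insurance
CIF = 315723.67 + 593.86 + 4826.62 + 423.70 = 321567.85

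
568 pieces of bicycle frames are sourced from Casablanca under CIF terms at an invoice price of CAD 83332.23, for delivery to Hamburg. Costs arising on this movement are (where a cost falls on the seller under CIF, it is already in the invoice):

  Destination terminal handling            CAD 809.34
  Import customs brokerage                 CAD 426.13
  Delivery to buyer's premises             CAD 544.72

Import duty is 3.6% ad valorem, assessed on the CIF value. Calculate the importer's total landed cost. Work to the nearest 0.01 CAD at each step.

CIF: the seller pays costs through ocean freight and marine insurance to the destination port.
The CIF price already equals the CIF value: 83332.23
Import duty = 83332.23 × 3.6% = 2999.96
Buyer bears: destination terminal 809.34 + brokerage 426.13 + delivery 544.72 + duty 2999.96 = 4780.15
Landed cost = invoice 83332.23 + 4780.15 = 88112.38

Total landed cost: CAD 88112.38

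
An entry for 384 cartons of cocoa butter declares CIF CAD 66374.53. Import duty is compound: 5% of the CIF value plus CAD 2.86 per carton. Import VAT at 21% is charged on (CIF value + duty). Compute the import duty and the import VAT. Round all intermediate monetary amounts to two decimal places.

Ad valorem component: 66374.53 × 5% = 3318.73
Specific component: 384 × 2.86 = 1098.24
Import duty = 3318.73 + 1098.24 = 4416.97
VAT base = CIF + duty = 66374.53 + 4416.97 = 70791.50
Import VAT = 70791.50 × 21% = 14866.22

Import duty: CAD 4416.97; import VAT: CAD 14866.22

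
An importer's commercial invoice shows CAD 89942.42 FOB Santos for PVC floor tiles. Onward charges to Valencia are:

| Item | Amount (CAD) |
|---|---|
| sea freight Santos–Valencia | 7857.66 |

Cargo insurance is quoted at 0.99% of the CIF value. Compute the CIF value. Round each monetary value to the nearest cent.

CIF value: CAD 98777.98

Let C be the CIF value. C = FOB price + freight + 0.99% × C
C − 0.99% × C = 89942.42 + 7857.66
0.9901 × C = 97800.08
C = 97800.08 / 0.9901 = 98777.98
Insurance premium = 0.99% × 98777.98 = 977.90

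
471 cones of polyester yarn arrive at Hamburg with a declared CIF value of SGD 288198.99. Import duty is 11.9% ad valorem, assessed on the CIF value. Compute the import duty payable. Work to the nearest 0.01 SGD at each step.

Import duty = 288198.99 × 11.9% = 34295.68

Import duty: SGD 34295.68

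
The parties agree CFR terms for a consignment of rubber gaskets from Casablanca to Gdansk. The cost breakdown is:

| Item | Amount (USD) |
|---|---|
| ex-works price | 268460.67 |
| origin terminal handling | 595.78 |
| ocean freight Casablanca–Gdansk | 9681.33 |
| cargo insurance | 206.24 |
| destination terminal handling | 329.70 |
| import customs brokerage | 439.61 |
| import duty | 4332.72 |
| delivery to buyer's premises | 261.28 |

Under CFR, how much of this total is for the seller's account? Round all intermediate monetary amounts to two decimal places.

Seller's account: USD 278737.78

CFR: the seller pays costs through ocean freight to the destination port, but not insurance.
Seller's account: goods 268460.67 + origin terminal 595.78 + freight 9681.33 = 278737.78
Buyer's account: insurance 206.24 + destination terminal 329.70 + brokerage 439.61 + duty 4332.72 + delivery 261.28 = 5569.55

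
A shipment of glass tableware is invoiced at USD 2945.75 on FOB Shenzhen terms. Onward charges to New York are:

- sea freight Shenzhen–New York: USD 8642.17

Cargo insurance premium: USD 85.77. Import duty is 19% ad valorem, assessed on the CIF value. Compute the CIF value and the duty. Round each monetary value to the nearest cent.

CIF value: USD 11673.69; import duty: USD 2218.00

CIF = FOB price + freight + insurance
CIF = 2945.75 + 8642.17 + 85.77 = 11673.69
Import duty = 11673.69 × 19% = 2218.00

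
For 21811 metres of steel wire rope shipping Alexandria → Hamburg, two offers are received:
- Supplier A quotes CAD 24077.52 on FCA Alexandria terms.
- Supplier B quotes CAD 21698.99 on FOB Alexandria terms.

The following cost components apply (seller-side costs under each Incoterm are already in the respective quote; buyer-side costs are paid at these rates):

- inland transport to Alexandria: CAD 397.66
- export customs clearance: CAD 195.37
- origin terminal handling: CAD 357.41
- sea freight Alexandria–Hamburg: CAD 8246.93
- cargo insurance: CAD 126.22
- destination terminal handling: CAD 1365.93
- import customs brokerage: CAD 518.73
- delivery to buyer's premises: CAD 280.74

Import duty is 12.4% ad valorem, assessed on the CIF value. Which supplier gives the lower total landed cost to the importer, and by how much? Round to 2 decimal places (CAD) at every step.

Supplier A (FCA):
CIF value = FCA price + origin terminal + freight + insurance = 24077.52 + 357.41 + 8246.93 + 126.22 = 32808.08
Import duty = 32808.08 × 12.4% = 4068.20
Buyer bears (A): 357.41 + 8246.93 + 126.22 + 1365.93 + 518.73 + 280.74 = 10895.96
Landed cost (A) = invoice 24077.52 + 10895.96 + duty 4068.20 = 39041.68
Supplier B (FOB):
CIF value = FOB price + freight + insurance = 21698.99 + 8246.93 + 126.22 = 30072.14
Import duty = 30072.14 × 12.4% = 3728.95
Buyer bears (B): 8246.93 + 126.22 + 1365.93 + 518.73 + 280.74 = 10538.55
Landed cost (B) = invoice 21698.99 + 10538.55 + duty 3728.95 = 35966.49
Difference = |39041.68 − 35966.49| = 3075.19

Supplier B is cheaper by CAD 3075.19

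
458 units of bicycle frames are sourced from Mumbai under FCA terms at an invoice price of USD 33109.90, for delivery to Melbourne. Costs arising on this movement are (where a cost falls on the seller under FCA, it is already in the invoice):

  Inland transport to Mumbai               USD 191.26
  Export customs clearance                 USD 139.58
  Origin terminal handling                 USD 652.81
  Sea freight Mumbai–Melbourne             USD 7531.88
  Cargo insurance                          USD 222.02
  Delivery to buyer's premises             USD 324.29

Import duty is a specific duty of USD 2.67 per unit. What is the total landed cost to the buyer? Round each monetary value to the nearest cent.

FCA: the seller delivers export-cleared goods to the carrier; the buyer bears costs from that point.
Already in the invoice (seller's account under FCA): inland to port, export clearance — exclude.
CIF value = FCA price + origin terminal + freight + insurance = 33109.90 + 652.81 + 7531.88 + 222.02 = 41516.61
Import duty = 458 × 2.67 = 1222.86
Buyer bears: origin terminal 652.81 + freight 7531.88 + insurance 222.02 + delivery 324.29 + duty 1222.86 = 9953.86
Landed cost = invoice 33109.90 + 9953.86 = 43063.76

Total landed cost: USD 43063.76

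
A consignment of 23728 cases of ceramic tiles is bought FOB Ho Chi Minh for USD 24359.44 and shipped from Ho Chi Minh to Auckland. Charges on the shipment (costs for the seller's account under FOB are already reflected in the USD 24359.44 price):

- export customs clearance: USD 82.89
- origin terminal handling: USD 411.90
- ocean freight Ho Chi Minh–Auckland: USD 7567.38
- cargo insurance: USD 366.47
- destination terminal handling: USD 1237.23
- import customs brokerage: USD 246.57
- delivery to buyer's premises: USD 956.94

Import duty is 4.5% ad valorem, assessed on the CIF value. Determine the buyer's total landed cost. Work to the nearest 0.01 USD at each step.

Total landed cost: USD 36187.23

FOB: the seller bears costs until goods are on board at the origin port; the buyer bears freight, insurance and all costs thereafter.
Already in the invoice (seller's account under FOB): export clearance, origin terminal — exclude.
CIF value = FOB price + freight + insurance = 24359.44 + 7567.38 + 366.47 = 32293.29
Import duty = 32293.29 × 4.5% = 1453.20
Buyer bears: freight 7567.38 + insurance 366.47 + destination terminal 1237.23 + brokerage 246.57 + delivery 956.94 + duty 1453.20 = 11827.79
Landed cost = invoice 24359.44 + 11827.79 = 36187.23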